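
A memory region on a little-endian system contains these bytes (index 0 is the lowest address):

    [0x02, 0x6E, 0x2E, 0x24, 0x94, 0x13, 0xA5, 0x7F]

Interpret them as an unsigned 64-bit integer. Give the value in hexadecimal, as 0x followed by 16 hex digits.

0x7FA51394242E6E02

Little-endian: lowest address holds the least-significant byte.
Reassemble most-significant byte first: 7F A5 13 94 24 2E 6E 02 → 0x7FA51394242E6E02.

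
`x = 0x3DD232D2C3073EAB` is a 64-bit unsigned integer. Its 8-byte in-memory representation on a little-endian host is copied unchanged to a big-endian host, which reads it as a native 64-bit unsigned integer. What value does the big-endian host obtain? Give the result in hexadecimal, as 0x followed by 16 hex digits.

Stored little-endian, the bytes at ascending addresses are AB 3E 07 C3 D2 32 D2 3D.
Read back as big-endian, the last byte is least significant, giving 0xAB3E07C3D232D23D.

0xAB3E07C3D232D23D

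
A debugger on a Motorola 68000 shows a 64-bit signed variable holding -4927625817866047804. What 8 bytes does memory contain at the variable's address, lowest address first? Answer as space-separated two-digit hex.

Two's complement of -4927625817866047804 in 64 bits: 4927625817866047804 = 0x44627192DBF3113C; invert → 0xBB9D8E6D240CEEC3; add 1 → 0xBB9D8E6D240CEEC4.
Split into bytes (most-significant first): BB 9D 8E 6D 24 0C EE C4.
In big-endian order the high byte comes first in memory.
So the memory order matches the most-significant-first order: BB 9D 8E 6D 24 0C EE C4.

BB 9D 8E 6D 24 0C EE C4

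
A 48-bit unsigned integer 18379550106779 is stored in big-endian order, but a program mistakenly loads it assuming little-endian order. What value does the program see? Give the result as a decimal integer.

170581308913424

18379550106779 in 48-bit hexadecimal is 0x10B7528E249B.
Stored big-endian, the bytes at ascending addresses are 10 B7 52 8E 24 9B.
Read back as little-endian, the first byte is least significant, giving 0x9B248E52B710.
0x9B248E52B710 = 170581308913424.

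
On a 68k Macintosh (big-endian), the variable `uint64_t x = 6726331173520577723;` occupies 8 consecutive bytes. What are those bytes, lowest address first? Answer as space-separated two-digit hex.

5D 58 BA 90 8F 54 94 BB

6726331173520577723 in hexadecimal, padded to 64 bits, is 0x5D58BA908F5494BB.
Split into bytes (most-significant first): 5D 58 BA 90 8F 54 94 BB.
Big-endian stores the most-significant byte at the lowest address.
So the memory order matches the most-significant-first order: 5D 58 BA 90 8F 54 94 BB.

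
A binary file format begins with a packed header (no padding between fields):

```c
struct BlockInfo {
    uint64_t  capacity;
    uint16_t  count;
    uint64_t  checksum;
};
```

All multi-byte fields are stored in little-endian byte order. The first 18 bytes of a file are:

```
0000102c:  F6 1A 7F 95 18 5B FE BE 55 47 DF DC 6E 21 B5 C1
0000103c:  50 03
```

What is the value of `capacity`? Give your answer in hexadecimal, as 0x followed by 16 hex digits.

0xBEFE5B18957F1AF6

`capacity` is the first field, at byte offset 0, occupying 8 bytes.
Bytes at offsets 0..7: F6 1A 7F 95 18 5B FE BE.
In little-endian order the low byte comes first in memory.
Reassemble most-significant byte first: BE FE 5B 18 95 7F 1A F6 → 0xBEFE5B18957F1AF6.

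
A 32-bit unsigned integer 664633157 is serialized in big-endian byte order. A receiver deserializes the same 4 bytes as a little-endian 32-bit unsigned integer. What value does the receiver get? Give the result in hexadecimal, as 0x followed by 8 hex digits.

664633157 in 32-bit hexadecimal is 0x279D7F45.
Stored big-endian, the bytes at ascending addresses are 27 9D 7F 45.
Read back as little-endian, the first byte is least significant, giving 0x457F9D27.

0x457F9D27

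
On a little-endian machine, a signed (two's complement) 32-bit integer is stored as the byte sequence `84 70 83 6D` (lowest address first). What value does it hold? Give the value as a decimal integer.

In little-endian order the low byte comes first in memory.
Reassemble most-significant byte first: 6D 83 70 84 → 0x6D837084.
0x6D837084 = 1837330564.

1837330564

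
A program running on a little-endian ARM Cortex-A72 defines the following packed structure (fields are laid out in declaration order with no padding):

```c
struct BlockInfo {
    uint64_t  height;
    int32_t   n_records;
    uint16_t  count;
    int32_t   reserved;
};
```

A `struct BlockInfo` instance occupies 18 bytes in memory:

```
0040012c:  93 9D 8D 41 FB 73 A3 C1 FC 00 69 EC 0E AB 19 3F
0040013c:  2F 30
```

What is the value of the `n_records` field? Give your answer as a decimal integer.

-328662788

`n_records` follows `height` (8 bytes), so it starts at byte offset 8 and occupies 4 bytes.
Bytes at offsets 8..11: FC 00 69 EC.
Little-endian: lowest address holds the least-significant byte.
Reassemble most-significant byte first: EC 69 00 FC → 0xEC6900FC.
Top bit is set, so as a signed 32-bit value this is 0xEC6900FC − 2^32 = -328662788.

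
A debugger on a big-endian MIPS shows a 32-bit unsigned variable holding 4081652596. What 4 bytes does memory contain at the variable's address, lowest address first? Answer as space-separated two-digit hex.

4081652596 in hexadecimal, padded to 32 bits, is 0xF3491374.
Split into bytes (most-significant first): F3 49 13 74.
Big-endian: lowest address holds the most-significant byte.
So the memory order matches the most-significant-first order: F3 49 13 74.

F3 49 13 74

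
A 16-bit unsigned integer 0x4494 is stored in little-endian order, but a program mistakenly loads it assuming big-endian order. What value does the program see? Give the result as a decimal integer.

37956

Stored little-endian, the bytes at ascending addresses are 94 44.
Read back as big-endian, the last byte is least significant, giving 0x9444.
0x9444 = 37956.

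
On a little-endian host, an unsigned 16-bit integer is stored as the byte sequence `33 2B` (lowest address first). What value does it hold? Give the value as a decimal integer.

In little-endian order the low byte comes first in memory.
Reassemble most-significant byte first: 2B 33 → 0x2B33.
0x2B33 = 11059.

11059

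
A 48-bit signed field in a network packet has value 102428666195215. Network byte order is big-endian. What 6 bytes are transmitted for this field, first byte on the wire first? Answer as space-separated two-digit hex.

102428666195215 in hexadecimal, padded to 48 bits, is 0x5D2888436D0F.
Split into bytes (most-significant first): 5D 28 88 43 6D 0F.
In big-endian order the high byte comes first in memory.
So the memory order matches the most-significant-first order: 5D 28 88 43 6D 0F.

5D 28 88 43 6D 0F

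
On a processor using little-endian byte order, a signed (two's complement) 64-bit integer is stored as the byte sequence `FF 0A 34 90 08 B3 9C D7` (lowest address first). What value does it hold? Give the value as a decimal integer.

-2910254409827742977

In little-endian order the low byte comes first in memory.
Reassemble most-significant byte first: D7 9C B3 08 90 34 0A FF → 0xD79CB30890340AFF.
Top bit is set, so as a signed 64-bit value this is 0xD79CB30890340AFF − 2^64 = -2910254409827742977.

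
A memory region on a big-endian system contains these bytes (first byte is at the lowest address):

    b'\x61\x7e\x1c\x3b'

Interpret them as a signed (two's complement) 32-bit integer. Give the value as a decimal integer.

Big-endian stores the most-significant byte at the lowest address.
The bytes are already most-significant first: 0x617E1C3B.
0x617E1C3B = 1635654715.

1635654715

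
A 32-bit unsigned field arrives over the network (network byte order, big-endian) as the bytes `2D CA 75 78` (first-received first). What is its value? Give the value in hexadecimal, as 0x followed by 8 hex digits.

Big-endian stores the most-significant byte at the lowest address.
The bytes are already most-significant first: 0x2DCA7578.

0x2DCA7578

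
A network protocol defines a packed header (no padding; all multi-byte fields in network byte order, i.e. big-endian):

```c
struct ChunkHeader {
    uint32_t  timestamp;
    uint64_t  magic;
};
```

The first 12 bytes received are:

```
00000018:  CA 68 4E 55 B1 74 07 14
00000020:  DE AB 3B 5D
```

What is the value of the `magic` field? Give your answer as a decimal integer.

`magic` follows `timestamp` (4 bytes), so it starts at byte offset 4 and occupies 8 bytes.
Bytes at offsets 4..11: B1 74 07 14 DE AB 3B 5D.
Big-endian stores the most-significant byte at the lowest address.
The bytes are already most-significant first: 0xB1740714DEAB3B5D.
0xB1740714DEAB3B5D = 12786853028228184925.

12786853028228184925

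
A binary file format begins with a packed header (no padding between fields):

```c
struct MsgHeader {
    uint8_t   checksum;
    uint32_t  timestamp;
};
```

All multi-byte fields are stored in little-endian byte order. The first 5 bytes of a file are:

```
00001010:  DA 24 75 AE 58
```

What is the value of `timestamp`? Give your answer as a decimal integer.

`timestamp` follows `checksum` (1 byte), so it starts at byte offset 1 and occupies 4 bytes.
Bytes at offsets 1..4: 24 75 AE 58.
Little-endian: lowest address holds the least-significant byte.
Reassemble most-significant byte first: 58 AE 75 24 → 0x58AE7524.
0x58AE7524 = 1487828260.

1487828260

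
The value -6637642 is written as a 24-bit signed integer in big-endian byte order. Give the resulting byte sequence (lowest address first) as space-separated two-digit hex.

Two's complement of -6637642 in 24 bits: 6637642 = 0x65484A; invert → 0x9AB7B5; add 1 → 0x9AB7B6.
Split into bytes (most-significant first): 9A B7 B6.
Big-endian: lowest address holds the most-significant byte.
So the memory order matches the most-significant-first order: 9A B7 B6.

9A B7 B6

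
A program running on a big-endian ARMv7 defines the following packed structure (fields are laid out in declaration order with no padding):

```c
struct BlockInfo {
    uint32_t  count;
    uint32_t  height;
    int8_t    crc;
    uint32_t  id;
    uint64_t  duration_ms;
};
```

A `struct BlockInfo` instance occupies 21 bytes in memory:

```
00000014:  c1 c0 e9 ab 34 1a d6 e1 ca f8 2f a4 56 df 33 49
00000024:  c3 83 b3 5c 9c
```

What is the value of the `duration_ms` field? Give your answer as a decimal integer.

16083279798347193500

`duration_ms` follows `count` (4 B), `height` (4 B), `crc` (1 B), `id` (4 B), so it starts at offset 4 + 4 + 1 + 4 = 13 and occupies 8 bytes.
Bytes at offsets 13..20: DF 33 49 C3 83 B3 5C 9C.
In big-endian order the high byte comes first in memory.
The bytes are already most-significant first: 0xDF3349C383B35C9C.
0xDF3349C383B35C9C = 16083279798347193500.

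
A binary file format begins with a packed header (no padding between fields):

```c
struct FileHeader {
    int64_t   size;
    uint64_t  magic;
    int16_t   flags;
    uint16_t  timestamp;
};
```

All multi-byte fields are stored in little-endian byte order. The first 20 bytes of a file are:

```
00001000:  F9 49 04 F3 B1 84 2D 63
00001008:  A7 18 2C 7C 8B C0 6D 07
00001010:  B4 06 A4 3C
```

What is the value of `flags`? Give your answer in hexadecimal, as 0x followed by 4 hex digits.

0x06B4

`flags` follows `size` (8 B), `magic` (8 B), so it starts at offset 8 + 8 = 16 and occupies 2 bytes.
Bytes at offsets 16..17: B4 06.
Little-endian: lowest address holds the least-significant byte.
Reassemble most-significant byte first: 06 B4 → 0x06B4.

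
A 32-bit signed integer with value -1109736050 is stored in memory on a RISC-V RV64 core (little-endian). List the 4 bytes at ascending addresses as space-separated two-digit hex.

8E C5 DA BD

Two's complement of -1109736050 in 32 bits: 1109736050 = 0x42253A72; invert → 0xBDDAC58D; add 1 → 0xBDDAC58E.
Split into bytes (most-significant first): BD DA C5 8E.
Little-endian: lowest address holds the least-significant byte.
So at ascending addresses the bytes are 8E C5 DA BD.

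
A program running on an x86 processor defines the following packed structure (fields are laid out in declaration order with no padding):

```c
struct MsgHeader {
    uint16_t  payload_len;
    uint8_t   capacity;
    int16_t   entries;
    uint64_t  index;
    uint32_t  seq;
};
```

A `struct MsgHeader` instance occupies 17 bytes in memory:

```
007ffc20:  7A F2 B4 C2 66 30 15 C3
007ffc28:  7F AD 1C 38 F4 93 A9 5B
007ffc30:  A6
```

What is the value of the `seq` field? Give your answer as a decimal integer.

2791025043

`seq` follows `payload_len` (2 B), `capacity` (1 B), `entries` (2 B), `index` (8 B), so it starts at offset 2 + 1 + 2 + 8 = 13 and occupies 4 bytes.
Bytes at offsets 13..16: 93 A9 5B A6.
Little-endian stores the least-significant byte at the lowest address.
Reassemble most-significant byte first: A6 5B A9 93 → 0xA65BA993.
0xA65BA993 = 2791025043.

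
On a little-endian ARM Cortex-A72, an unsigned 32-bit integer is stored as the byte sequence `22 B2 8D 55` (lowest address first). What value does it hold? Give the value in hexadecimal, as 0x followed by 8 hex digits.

Little-endian stores the least-significant byte at the lowest address.
Reassemble most-significant byte first: 55 8D B2 22 → 0x558DB222.

0x558DB222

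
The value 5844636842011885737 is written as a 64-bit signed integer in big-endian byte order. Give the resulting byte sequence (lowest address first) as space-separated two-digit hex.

5844636842011885737 in hexadecimal, padded to 64 bits, is 0x511C523DD94780A9.
Split into bytes (most-significant first): 51 1C 52 3D D9 47 80 A9.
Big-endian: lowest address holds the most-significant byte.
So the memory order matches the most-significant-first order: 51 1C 52 3D D9 47 80 A9.

51 1C 52 3D D9 47 80 A9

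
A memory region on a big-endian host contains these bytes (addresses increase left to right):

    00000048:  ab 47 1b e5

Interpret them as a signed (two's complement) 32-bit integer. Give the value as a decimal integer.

In big-endian order the high byte comes first in memory.
The bytes are already most-significant first: 0xAB471BE5.
Top bit is set, so as a signed 32-bit value this is 0xAB471BE5 − 2^32 = -1421403163.

-1421403163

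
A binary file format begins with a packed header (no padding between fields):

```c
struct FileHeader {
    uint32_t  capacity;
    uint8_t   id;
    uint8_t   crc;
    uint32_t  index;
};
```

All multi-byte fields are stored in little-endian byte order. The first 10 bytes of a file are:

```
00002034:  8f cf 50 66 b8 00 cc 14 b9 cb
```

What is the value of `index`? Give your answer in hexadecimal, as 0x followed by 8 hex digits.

0xCBB914CC

`index` follows `capacity` (4 B), `id` (1 B), `crc` (1 B), so it starts at offset 4 + 1 + 1 = 6 and occupies 4 bytes.
Bytes at offsets 6..9: CC 14 B9 CB.
Little-endian stores the least-significant byte at the lowest address.
Reassemble most-significant byte first: CB B9 14 CC → 0xCBB914CC.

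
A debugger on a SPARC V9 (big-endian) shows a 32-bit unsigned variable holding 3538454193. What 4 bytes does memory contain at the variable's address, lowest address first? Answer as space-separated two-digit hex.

3538454193 in hexadecimal, padded to 32 bits, is 0xD2E886B1.
Split into bytes (most-significant first): D2 E8 86 B1.
Big-endian stores the most-significant byte at the lowest address.
So the memory order matches the most-significant-first order: D2 E8 86 B1.

D2 E8 86 B1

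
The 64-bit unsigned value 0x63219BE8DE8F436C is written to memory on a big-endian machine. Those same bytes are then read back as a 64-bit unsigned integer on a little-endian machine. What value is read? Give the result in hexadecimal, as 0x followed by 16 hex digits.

Stored big-endian, the bytes at ascending addresses are 63 21 9B E8 DE 8F 43 6C.
Read back as little-endian, the first byte is least significant, giving 0x6C438FDEE89B2163.

0x6C438FDEE89B2163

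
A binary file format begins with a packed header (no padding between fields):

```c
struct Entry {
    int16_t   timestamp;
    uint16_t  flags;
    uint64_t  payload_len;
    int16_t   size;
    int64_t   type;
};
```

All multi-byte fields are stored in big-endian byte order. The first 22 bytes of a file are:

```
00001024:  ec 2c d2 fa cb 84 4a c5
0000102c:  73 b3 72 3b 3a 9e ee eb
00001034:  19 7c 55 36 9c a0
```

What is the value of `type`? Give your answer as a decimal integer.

-1230862051359417184

`type` follows `timestamp` (2 B), `flags` (2 B), `payload_len` (8 B), `size` (2 B), so it starts at offset 2 + 2 + 8 + 2 = 14 and occupies 8 bytes.
Bytes at offsets 14..21: EE EB 19 7C 55 36 9C A0.
Big-endian stores the most-significant byte at the lowest address.
The bytes are already most-significant first: 0xEEEB197C55369CA0.
Top bit is set, so as a signed 64-bit value this is 0xEEEB197C55369CA0 − 2^64 = -1230862051359417184.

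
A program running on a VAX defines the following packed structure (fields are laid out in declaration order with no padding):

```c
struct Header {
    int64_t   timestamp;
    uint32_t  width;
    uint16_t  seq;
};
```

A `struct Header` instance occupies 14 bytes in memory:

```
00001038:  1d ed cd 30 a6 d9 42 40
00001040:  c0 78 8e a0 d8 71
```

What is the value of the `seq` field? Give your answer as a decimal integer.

`seq` follows `timestamp` (8 B), `width` (4 B), so it starts at offset 8 + 4 = 12 and occupies 2 bytes.
Bytes at offsets 12..13: D8 71.
In little-endian order the low byte comes first in memory.
Reassemble most-significant byte first: 71 D8 → 0x71D8.
0x71D8 = 29144.

29144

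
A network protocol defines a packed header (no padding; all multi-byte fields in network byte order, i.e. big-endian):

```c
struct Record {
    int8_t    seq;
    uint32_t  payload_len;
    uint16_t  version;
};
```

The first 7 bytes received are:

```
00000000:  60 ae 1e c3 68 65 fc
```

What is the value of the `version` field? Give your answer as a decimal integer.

26108

`version` follows `seq` (1 B), `payload_len` (4 B), so it starts at offset 1 + 4 = 5 and occupies 2 bytes.
Bytes at offsets 5..6: 65 FC.
In big-endian order the high byte comes first in memory.
The bytes are already most-significant first: 0x65FC.
0x65FC = 26108.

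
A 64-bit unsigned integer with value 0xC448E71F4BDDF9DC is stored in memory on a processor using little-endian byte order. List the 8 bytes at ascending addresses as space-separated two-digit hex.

Split into bytes (most-significant first): C4 48 E7 1F 4B DD F9 DC.
In little-endian order the low byte comes first in memory.
So at ascending addresses the bytes are DC F9 DD 4B 1F E7 48 C4.

DC F9 DD 4B 1F E7 48 C4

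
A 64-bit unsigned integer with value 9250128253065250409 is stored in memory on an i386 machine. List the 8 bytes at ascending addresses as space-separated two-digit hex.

69 46 C2 0A A3 0E 5F 80

9250128253065250409 in hexadecimal, padded to 64 bits, is 0x805F0EA30AC24669.
Split into bytes (most-significant first): 80 5F 0E A3 0A C2 46 69.
In little-endian order the low byte comes first in memory.
So at ascending addresses the bytes are 69 46 C2 0A A3 0E 5F 80.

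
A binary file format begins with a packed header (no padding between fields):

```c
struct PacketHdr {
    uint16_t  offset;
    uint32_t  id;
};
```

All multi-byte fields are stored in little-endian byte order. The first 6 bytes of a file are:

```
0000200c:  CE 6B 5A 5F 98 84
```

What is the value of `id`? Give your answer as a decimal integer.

`id` follows `offset` (2 bytes), so it starts at byte offset 2 and occupies 4 bytes.
Bytes at offsets 2..5: 5A 5F 98 84.
In little-endian order the low byte comes first in memory.
Reassemble most-significant byte first: 84 98 5F 5A → 0x84985F5A.
0x84985F5A = 2224578394.

2224578394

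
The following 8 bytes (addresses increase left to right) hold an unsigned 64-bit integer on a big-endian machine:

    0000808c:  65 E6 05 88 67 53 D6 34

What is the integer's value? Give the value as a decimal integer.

In big-endian order the high byte comes first in memory.
The bytes are already most-significant first: 0x65E605886753D634.
0x65E605886753D634 = 7342562325881411124.

7342562325881411124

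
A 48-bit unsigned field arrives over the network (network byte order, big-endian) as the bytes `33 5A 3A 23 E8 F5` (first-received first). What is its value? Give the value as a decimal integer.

Big-endian: lowest address holds the most-significant byte.
The bytes are already most-significant first: 0x335A3A23E8F5.
0x335A3A23E8F5 = 56462615505141.

56462615505141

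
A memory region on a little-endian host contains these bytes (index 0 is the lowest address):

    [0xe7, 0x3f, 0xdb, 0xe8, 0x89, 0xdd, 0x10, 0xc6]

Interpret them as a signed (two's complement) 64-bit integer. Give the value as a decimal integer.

Little-endian: lowest address holds the least-significant byte.
Reassemble most-significant byte first: C6 10 DD 89 E8 DB 3F E7 → 0xC610DD89E8DB3FE7.
Top bit is set, so as a signed 64-bit value this is 0xC610DD89E8DB3FE7 − 2^64 = -4174593270185508889.

-4174593270185508889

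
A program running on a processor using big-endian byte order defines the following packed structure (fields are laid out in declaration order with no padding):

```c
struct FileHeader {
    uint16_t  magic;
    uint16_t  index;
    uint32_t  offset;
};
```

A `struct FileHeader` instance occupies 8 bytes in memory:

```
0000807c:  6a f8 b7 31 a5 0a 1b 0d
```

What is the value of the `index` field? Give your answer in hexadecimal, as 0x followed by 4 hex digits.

0xB731

`index` follows `magic` (2 bytes), so it starts at byte offset 2 and occupies 2 bytes.
Bytes at offsets 2..3: B7 31.
Big-endian stores the most-significant byte at the lowest address.
The bytes are already most-significant first: 0xB731.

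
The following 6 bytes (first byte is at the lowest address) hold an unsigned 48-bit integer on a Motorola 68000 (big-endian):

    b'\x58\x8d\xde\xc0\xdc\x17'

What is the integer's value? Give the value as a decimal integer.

97366350814231

Big-endian: lowest address holds the most-significant byte.
The bytes are already most-significant first: 0x588DDEC0DC17.
0x588DDEC0DC17 = 97366350814231.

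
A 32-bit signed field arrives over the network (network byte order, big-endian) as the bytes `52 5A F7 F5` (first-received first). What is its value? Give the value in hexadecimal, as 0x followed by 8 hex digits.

0x525AF7F5

Big-endian stores the most-significant byte at the lowest address.
The bytes are already most-significant first: 0x525AF7F5.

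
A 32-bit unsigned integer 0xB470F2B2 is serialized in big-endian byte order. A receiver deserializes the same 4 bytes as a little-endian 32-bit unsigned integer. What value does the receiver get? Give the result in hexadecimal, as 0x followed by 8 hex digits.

0xB2F270B4

Stored big-endian, the bytes at ascending addresses are B4 70 F2 B2.
Read back as little-endian, the first byte is least significant, giving 0xB2F270B4.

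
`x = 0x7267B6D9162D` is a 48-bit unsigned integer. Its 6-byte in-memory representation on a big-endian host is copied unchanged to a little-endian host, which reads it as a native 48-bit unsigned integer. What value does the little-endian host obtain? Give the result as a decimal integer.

49576165140338

Stored big-endian, the bytes at ascending addresses are 72 67 B6 D9 16 2D.
Read back as little-endian, the first byte is least significant, giving 0x2D16D9B66772.
0x2D16D9B66772 = 49576165140338.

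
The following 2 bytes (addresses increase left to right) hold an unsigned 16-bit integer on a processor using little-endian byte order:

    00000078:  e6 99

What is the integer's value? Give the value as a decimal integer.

Little-endian stores the least-significant byte at the lowest address.
Reassemble most-significant byte first: 99 E6 → 0x99E6.
0x99E6 = 39398.

39398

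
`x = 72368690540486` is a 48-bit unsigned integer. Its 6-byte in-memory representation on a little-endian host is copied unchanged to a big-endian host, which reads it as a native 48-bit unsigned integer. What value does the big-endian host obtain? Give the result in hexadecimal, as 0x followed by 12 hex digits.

0xC6AF17A6D141

72368690540486 in 48-bit hexadecimal is 0x41D1A617AFC6.
Stored little-endian, the bytes at ascending addresses are C6 AF 17 A6 D1 41.
Read back as big-endian, the last byte is least significant, giving 0xC6AF17A6D141.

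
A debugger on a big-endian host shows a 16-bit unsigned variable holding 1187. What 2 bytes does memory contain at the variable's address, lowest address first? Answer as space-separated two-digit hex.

04 A3

1187 in hexadecimal, padded to 16 bits, is 0x04A3.
Split into bytes (most-significant first): 04 A3.
Big-endian stores the most-significant byte at the lowest address.
So the memory order matches the most-significant-first order: 04 A3.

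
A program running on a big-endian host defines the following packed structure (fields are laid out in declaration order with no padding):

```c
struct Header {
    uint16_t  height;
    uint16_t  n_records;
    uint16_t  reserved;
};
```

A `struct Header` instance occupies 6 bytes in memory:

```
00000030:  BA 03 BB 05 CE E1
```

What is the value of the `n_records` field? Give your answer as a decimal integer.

47877

`n_records` follows `height` (2 bytes), so it starts at byte offset 2 and occupies 2 bytes.
Bytes at offsets 2..3: BB 05.
Big-endian stores the most-significant byte at the lowest address.
The bytes are already most-significant first: 0xBB05.
0xBB05 = 47877.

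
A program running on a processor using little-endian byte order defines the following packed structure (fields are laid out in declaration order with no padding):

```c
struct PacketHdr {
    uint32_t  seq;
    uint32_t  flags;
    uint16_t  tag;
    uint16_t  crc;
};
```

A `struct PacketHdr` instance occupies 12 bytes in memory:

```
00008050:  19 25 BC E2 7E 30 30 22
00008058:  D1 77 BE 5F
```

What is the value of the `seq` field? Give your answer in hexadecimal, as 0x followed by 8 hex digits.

0xE2BC2519

`seq` is the first field, at byte offset 0, occupying 4 bytes.
Bytes at offsets 0..3: 19 25 BC E2.
Little-endian stores the least-significant byte at the lowest address.
Reassemble most-significant byte first: E2 BC 25 19 → 0xE2BC2519.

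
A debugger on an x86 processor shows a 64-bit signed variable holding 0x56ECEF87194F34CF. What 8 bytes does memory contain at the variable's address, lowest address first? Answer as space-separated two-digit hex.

CF 34 4F 19 87 EF EC 56

Split into bytes (most-significant first): 56 EC EF 87 19 4F 34 CF.
Little-endian stores the least-significant byte at the lowest address.
So at ascending addresses the bytes are CF 34 4F 19 87 EF EC 56.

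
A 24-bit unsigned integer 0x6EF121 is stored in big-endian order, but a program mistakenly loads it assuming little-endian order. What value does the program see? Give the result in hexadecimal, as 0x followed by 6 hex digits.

0x21F16E

Stored big-endian, the bytes at ascending addresses are 6E F1 21.
Read back as little-endian, the first byte is least significant, giving 0x21F16E.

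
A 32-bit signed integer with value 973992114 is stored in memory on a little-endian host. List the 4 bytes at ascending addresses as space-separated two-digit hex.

973992114 in hexadecimal, padded to 32 bits, is 0x3A0DF0B2.
Split into bytes (most-significant first): 3A 0D F0 B2.
Little-endian stores the least-significant byte at the lowest address.
So at ascending addresses the bytes are B2 F0 0D 3A.

B2 F0 0D 3A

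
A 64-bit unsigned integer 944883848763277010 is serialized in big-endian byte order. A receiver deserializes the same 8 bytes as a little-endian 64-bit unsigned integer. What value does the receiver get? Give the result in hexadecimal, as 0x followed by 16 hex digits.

944883848763277010 in 64-bit hexadecimal is 0x0D1CE6DAAF89FED2.
Stored big-endian, the bytes at ascending addresses are 0D 1C E6 DA AF 89 FE D2.
Read back as little-endian, the first byte is least significant, giving 0xD2FE89AFDAE61C0D.

0xD2FE89AFDAE61C0D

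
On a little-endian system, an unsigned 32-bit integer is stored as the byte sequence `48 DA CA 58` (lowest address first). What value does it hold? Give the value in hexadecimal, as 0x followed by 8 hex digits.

0x58CADA48

Little-endian stores the least-significant byte at the lowest address.
Reassemble most-significant byte first: 58 CA DA 48 → 0x58CADA48.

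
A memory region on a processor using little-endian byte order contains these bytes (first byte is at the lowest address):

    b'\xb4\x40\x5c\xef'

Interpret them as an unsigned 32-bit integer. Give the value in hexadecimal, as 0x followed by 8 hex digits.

0xEF5C40B4

In little-endian order the low byte comes first in memory.
Reassemble most-significant byte first: EF 5C 40 B4 → 0xEF5C40B4.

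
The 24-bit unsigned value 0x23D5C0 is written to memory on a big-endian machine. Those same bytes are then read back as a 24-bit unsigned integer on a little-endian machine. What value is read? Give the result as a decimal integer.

Stored big-endian, the bytes at ascending addresses are 23 D5 C0.
Read back as little-endian, the first byte is least significant, giving 0xC0D523.
0xC0D523 = 12637475.

12637475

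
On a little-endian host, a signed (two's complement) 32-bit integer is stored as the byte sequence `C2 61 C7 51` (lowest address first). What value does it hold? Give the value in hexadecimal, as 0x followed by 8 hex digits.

0x51C761C2

Little-endian: lowest address holds the least-significant byte.
Reassemble most-significant byte first: 51 C7 61 C2 → 0x51C761C2.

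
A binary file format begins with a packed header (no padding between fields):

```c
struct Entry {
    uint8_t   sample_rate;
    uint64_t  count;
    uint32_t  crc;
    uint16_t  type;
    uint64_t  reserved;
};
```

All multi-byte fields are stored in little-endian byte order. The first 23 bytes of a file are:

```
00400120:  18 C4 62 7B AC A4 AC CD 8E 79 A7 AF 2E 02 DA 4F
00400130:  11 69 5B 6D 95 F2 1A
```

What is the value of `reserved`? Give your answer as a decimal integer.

1941778686267691343

`reserved` follows `sample_rate` (1 B), `count` (8 B), `crc` (4 B), `type` (2 B), so it starts at offset 1 + 8 + 4 + 2 = 15 and occupies 8 bytes.
Bytes at offsets 15..22: 4F 11 69 5B 6D 95 F2 1A.
Little-endian stores the least-significant byte at the lowest address.
Reassemble most-significant byte first: 1A F2 95 6D 5B 69 11 4F → 0x1AF2956D5B69114F.
0x1AF2956D5B69114F = 1941778686267691343.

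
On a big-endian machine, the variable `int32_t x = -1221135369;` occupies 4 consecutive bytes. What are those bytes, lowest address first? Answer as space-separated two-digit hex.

Two's complement of -1221135369 in 32 bits: 1221135369 = 0x48C90C09; invert → 0xB736F3F6; add 1 → 0xB736F3F7.
Split into bytes (most-significant first): B7 36 F3 F7.
In big-endian order the high byte comes first in memory.
So the memory order matches the most-significant-first order: B7 36 F3 F7.

B7 36 F3 F7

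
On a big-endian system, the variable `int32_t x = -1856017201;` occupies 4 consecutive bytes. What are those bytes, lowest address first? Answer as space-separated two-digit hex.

91 5F 6C CF

Two's complement of -1856017201 in 32 bits: 1856017201 = 0x6EA09331; invert → 0x915F6CCE; add 1 → 0x915F6CCF.
Split into bytes (most-significant first): 91 5F 6C CF.
In big-endian order the high byte comes first in memory.
So the memory order matches the most-significant-first order: 91 5F 6C CF.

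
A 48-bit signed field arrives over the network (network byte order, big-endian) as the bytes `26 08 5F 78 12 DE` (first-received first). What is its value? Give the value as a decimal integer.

In big-endian order the high byte comes first in memory.
The bytes are already most-significant first: 0x26085F7812DE.
0x26085F7812DE = 41817403298526.

41817403298526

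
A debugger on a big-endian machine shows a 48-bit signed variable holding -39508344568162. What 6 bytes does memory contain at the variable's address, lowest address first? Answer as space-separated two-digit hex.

Two's complement of -39508344568162 in 48 bits: 39508344568162 = 0x23EEC0D7F962; invert → 0xDC113F28069D; add 1 → 0xDC113F28069E.
Split into bytes (most-significant first): DC 11 3F 28 06 9E.
Big-endian stores the most-significant byte at the lowest address.
So the memory order matches the most-significant-first order: DC 11 3F 28 06 9E.

DC 11 3F 28 06 9E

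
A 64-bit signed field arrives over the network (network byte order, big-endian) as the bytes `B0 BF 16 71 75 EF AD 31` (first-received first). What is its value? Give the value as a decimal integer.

-5710821125916742351

Big-endian stores the most-significant byte at the lowest address.
The bytes are already most-significant first: 0xB0BF167175EFAD31.
Top bit is set, so as a signed 64-bit value this is 0xB0BF167175EFAD31 − 2^64 = -5710821125916742351.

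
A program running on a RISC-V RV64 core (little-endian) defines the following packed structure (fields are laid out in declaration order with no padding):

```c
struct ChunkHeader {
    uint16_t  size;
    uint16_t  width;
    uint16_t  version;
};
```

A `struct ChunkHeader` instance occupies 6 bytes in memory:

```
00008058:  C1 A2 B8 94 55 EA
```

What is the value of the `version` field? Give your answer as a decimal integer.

59989

`version` follows `size` (2 B), `width` (2 B), so it starts at offset 2 + 2 = 4 and occupies 2 bytes.
Bytes at offsets 4..5: 55 EA.
Little-endian: lowest address holds the least-significant byte.
Reassemble most-significant byte first: EA 55 → 0xEA55.
0xEA55 = 59989.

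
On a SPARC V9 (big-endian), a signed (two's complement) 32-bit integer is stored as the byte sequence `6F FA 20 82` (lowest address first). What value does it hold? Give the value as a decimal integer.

1878663298

Big-endian stores the most-significant byte at the lowest address.
The bytes are already most-significant first: 0x6FFA2082.
0x6FFA2082 = 1878663298.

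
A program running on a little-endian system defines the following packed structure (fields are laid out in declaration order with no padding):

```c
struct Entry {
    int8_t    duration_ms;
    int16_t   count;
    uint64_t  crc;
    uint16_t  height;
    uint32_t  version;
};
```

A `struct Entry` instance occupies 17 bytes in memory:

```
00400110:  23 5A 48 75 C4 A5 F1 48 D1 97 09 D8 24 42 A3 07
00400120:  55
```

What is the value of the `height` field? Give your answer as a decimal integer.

9432

`height` follows `duration_ms` (1 B), `count` (2 B), `crc` (8 B), so it starts at offset 1 + 2 + 8 = 11 and occupies 2 bytes.
Bytes at offsets 11..12: D8 24.
Little-endian: lowest address holds the least-significant byte.
Reassemble most-significant byte first: 24 D8 → 0x24D8.
0x24D8 = 9432.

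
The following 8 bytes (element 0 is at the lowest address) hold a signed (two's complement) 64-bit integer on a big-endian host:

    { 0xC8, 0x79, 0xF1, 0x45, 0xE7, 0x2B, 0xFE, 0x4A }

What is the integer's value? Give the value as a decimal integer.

-4000901511408517558

Big-endian: lowest address holds the most-significant byte.
The bytes are already most-significant first: 0xC879F145E72BFE4A.
Top bit is set, so as a signed 64-bit value this is 0xC879F145E72BFE4A − 2^64 = -4000901511408517558.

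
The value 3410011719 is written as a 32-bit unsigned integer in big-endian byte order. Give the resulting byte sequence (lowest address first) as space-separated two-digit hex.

CB 40 A6 47

3410011719 in hexadecimal, padded to 32 bits, is 0xCB40A647.
Split into bytes (most-significant first): CB 40 A6 47.
Big-endian: lowest address holds the most-significant byte.
So the memory order matches the most-significant-first order: CB 40 A6 47.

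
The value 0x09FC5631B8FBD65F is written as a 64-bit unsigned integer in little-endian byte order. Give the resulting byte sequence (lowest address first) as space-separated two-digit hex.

5F D6 FB B8 31 56 FC 09

Split into bytes (most-significant first): 09 FC 56 31 B8 FB D6 5F.
Little-endian stores the least-significant byte at the lowest address.
So at ascending addresses the bytes are 5F D6 FB B8 31 56 FC 09.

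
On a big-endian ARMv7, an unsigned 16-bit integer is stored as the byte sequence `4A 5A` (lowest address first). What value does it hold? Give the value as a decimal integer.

19034

In big-endian order the high byte comes first in memory.
The bytes are already most-significant first: 0x4A5A.
0x4A5A = 19034.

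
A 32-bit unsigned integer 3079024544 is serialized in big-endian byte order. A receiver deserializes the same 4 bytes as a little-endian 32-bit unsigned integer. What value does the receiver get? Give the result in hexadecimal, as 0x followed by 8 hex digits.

0xA02F86B7

3079024544 in 32-bit hexadecimal is 0xB7862FA0.
Stored big-endian, the bytes at ascending addresses are B7 86 2F A0.
Read back as little-endian, the first byte is least significant, giving 0xA02F86B7.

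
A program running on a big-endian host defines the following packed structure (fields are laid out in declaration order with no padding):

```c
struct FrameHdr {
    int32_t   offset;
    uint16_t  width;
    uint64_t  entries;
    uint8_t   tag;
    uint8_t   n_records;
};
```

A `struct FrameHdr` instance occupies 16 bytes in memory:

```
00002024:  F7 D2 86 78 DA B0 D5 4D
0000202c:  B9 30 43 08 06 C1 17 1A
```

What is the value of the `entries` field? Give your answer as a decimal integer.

15370144720219539137

`entries` follows `offset` (4 B), `width` (2 B), so it starts at offset 4 + 2 = 6 and occupies 8 bytes.
Bytes at offsets 6..13: D5 4D B9 30 43 08 06 C1.
In big-endian order the high byte comes first in memory.
The bytes are already most-significant first: 0xD54DB930430806C1.
0xD54DB930430806C1 = 15370144720219539137.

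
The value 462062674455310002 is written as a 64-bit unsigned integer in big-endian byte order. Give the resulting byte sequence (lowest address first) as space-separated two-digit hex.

462062674455310002 in hexadecimal, padded to 64 bits, is 0x0669938DE6E02EB2.
Split into bytes (most-significant first): 06 69 93 8D E6 E0 2E B2.
Big-endian: lowest address holds the most-significant byte.
So the memory order matches the most-significant-first order: 06 69 93 8D E6 E0 2E B2.

06 69 93 8D E6 E0 2E B2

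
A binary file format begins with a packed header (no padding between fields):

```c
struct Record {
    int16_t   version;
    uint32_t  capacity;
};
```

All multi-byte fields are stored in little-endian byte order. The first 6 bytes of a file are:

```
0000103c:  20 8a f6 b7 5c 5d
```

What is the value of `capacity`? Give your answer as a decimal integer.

`capacity` follows `version` (2 bytes), so it starts at byte offset 2 and occupies 4 bytes.
Bytes at offsets 2..5: F6 B7 5C 5D.
Little-endian: lowest address holds the least-significant byte.
Reassemble most-significant byte first: 5D 5C B7 F6 → 0x5D5CB7F6.
0x5D5CB7F6 = 1566357494.

1566357494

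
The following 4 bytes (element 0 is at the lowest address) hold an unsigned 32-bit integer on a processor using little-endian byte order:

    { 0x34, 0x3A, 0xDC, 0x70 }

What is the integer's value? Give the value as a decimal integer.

Little-endian: lowest address holds the least-significant byte.
Reassemble most-significant byte first: 70 DC 3A 34 → 0x70DC3A34.
0x70DC3A34 = 1893481012.

1893481012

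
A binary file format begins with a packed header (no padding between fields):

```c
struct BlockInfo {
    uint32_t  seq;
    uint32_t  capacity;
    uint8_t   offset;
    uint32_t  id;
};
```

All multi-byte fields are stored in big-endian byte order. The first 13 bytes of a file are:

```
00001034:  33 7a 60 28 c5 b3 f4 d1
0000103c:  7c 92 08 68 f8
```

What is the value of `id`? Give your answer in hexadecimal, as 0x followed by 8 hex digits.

`id` follows `seq` (4 B), `capacity` (4 B), `offset` (1 B), so it starts at offset 4 + 4 + 1 = 9 and occupies 4 bytes.
Bytes at offsets 9..12: 92 08 68 F8.
Big-endian stores the most-significant byte at the lowest address.
The bytes are already most-significant first: 0x920868F8.

0x920868F8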